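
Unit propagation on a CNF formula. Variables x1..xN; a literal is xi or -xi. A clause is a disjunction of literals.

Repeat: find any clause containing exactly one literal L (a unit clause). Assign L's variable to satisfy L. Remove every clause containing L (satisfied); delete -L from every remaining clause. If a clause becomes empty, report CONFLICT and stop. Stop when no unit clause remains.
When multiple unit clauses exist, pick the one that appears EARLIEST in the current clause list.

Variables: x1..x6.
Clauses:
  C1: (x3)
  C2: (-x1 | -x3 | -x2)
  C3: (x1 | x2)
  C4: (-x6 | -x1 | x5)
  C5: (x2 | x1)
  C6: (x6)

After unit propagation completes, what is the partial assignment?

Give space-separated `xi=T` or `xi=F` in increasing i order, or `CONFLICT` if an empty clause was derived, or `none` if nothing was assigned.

unit clause [3] forces x3=T; simplify:
  drop -3 from [-1, -3, -2] -> [-1, -2]
  satisfied 1 clause(s); 5 remain; assigned so far: [3]
unit clause [6] forces x6=T; simplify:
  drop -6 from [-6, -1, 5] -> [-1, 5]
  satisfied 1 clause(s); 4 remain; assigned so far: [3, 6]

Answer: x3=T x6=T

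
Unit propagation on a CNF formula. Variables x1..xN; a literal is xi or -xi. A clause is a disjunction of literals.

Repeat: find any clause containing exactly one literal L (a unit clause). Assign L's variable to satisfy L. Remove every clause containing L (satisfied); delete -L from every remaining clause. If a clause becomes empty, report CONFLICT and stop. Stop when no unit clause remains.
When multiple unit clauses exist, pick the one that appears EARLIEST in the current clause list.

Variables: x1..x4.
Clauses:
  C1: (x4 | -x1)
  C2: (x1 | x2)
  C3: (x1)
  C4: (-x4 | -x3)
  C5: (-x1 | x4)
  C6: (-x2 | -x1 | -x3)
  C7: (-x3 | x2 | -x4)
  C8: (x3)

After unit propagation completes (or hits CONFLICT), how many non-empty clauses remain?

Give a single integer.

Answer: 0

Derivation:
unit clause [1] forces x1=T; simplify:
  drop -1 from [4, -1] -> [4]
  drop -1 from [-1, 4] -> [4]
  drop -1 from [-2, -1, -3] -> [-2, -3]
  satisfied 2 clause(s); 6 remain; assigned so far: [1]
unit clause [4] forces x4=T; simplify:
  drop -4 from [-4, -3] -> [-3]
  drop -4 from [-3, 2, -4] -> [-3, 2]
  satisfied 2 clause(s); 4 remain; assigned so far: [1, 4]
unit clause [-3] forces x3=F; simplify:
  drop 3 from [3] -> [] (empty!)
  satisfied 3 clause(s); 1 remain; assigned so far: [1, 3, 4]
CONFLICT (empty clause)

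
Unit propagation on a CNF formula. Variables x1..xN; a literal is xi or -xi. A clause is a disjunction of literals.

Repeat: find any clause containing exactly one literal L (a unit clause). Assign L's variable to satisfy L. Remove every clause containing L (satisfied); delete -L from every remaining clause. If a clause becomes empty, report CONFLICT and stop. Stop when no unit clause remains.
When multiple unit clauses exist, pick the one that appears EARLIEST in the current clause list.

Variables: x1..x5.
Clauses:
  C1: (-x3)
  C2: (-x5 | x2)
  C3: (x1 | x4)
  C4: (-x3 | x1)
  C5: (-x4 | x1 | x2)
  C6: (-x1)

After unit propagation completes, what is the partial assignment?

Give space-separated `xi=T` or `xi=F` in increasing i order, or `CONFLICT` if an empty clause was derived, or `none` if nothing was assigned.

Answer: x1=F x2=T x3=F x4=T

Derivation:
unit clause [-3] forces x3=F; simplify:
  satisfied 2 clause(s); 4 remain; assigned so far: [3]
unit clause [-1] forces x1=F; simplify:
  drop 1 from [1, 4] -> [4]
  drop 1 from [-4, 1, 2] -> [-4, 2]
  satisfied 1 clause(s); 3 remain; assigned so far: [1, 3]
unit clause [4] forces x4=T; simplify:
  drop -4 from [-4, 2] -> [2]
  satisfied 1 clause(s); 2 remain; assigned so far: [1, 3, 4]
unit clause [2] forces x2=T; simplify:
  satisfied 2 clause(s); 0 remain; assigned so far: [1, 2, 3, 4]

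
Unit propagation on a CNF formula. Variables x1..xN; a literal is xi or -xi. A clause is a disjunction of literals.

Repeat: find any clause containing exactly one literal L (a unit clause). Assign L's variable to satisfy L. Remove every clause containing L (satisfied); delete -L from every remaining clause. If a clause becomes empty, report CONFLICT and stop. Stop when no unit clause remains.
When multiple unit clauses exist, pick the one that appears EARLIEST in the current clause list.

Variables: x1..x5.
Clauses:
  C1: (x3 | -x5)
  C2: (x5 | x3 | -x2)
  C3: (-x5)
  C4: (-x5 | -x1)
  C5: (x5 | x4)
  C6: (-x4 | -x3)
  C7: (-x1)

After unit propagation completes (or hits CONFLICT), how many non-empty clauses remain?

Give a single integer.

Answer: 0

Derivation:
unit clause [-5] forces x5=F; simplify:
  drop 5 from [5, 3, -2] -> [3, -2]
  drop 5 from [5, 4] -> [4]
  satisfied 3 clause(s); 4 remain; assigned so far: [5]
unit clause [4] forces x4=T; simplify:
  drop -4 from [-4, -3] -> [-3]
  satisfied 1 clause(s); 3 remain; assigned so far: [4, 5]
unit clause [-3] forces x3=F; simplify:
  drop 3 from [3, -2] -> [-2]
  satisfied 1 clause(s); 2 remain; assigned so far: [3, 4, 5]
unit clause [-2] forces x2=F; simplify:
  satisfied 1 clause(s); 1 remain; assigned so far: [2, 3, 4, 5]
unit clause [-1] forces x1=F; simplify:
  satisfied 1 clause(s); 0 remain; assigned so far: [1, 2, 3, 4, 5]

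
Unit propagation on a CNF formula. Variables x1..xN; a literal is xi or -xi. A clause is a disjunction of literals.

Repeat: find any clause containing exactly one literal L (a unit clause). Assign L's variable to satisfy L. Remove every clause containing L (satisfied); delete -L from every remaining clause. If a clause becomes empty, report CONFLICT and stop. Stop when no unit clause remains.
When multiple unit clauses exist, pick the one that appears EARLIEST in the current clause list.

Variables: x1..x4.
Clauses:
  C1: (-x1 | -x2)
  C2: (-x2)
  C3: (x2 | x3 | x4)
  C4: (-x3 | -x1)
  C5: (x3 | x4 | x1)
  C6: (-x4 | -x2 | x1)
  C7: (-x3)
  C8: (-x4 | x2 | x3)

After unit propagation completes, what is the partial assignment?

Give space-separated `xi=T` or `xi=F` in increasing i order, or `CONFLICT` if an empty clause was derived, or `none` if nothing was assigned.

Answer: CONFLICT

Derivation:
unit clause [-2] forces x2=F; simplify:
  drop 2 from [2, 3, 4] -> [3, 4]
  drop 2 from [-4, 2, 3] -> [-4, 3]
  satisfied 3 clause(s); 5 remain; assigned so far: [2]
unit clause [-3] forces x3=F; simplify:
  drop 3 from [3, 4] -> [4]
  drop 3 from [3, 4, 1] -> [4, 1]
  drop 3 from [-4, 3] -> [-4]
  satisfied 2 clause(s); 3 remain; assigned so far: [2, 3]
unit clause [4] forces x4=T; simplify:
  drop -4 from [-4] -> [] (empty!)
  satisfied 2 clause(s); 1 remain; assigned so far: [2, 3, 4]
CONFLICT (empty clause)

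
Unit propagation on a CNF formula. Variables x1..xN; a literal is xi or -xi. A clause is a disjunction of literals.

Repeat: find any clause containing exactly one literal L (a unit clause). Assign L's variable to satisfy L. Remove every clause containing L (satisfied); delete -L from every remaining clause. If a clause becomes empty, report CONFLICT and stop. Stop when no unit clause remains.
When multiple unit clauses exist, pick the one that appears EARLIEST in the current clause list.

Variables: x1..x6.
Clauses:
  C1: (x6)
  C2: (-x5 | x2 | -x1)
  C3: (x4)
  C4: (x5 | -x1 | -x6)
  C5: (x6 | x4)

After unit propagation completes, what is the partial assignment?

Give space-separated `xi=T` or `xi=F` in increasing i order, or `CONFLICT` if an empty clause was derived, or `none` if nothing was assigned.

unit clause [6] forces x6=T; simplify:
  drop -6 from [5, -1, -6] -> [5, -1]
  satisfied 2 clause(s); 3 remain; assigned so far: [6]
unit clause [4] forces x4=T; simplify:
  satisfied 1 clause(s); 2 remain; assigned so far: [4, 6]

Answer: x4=T x6=T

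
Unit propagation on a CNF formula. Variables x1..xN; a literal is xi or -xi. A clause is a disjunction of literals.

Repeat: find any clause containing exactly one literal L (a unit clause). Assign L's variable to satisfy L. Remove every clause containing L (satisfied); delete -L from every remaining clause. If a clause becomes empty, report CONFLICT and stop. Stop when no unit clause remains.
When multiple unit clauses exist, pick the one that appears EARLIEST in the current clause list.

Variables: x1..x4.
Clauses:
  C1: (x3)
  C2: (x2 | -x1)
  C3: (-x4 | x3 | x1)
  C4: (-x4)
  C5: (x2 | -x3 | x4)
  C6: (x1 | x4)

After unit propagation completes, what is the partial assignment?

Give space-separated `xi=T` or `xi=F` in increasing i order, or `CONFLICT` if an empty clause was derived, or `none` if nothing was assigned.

Answer: x1=T x2=T x3=T x4=F

Derivation:
unit clause [3] forces x3=T; simplify:
  drop -3 from [2, -3, 4] -> [2, 4]
  satisfied 2 clause(s); 4 remain; assigned so far: [3]
unit clause [-4] forces x4=F; simplify:
  drop 4 from [2, 4] -> [2]
  drop 4 from [1, 4] -> [1]
  satisfied 1 clause(s); 3 remain; assigned so far: [3, 4]
unit clause [2] forces x2=T; simplify:
  satisfied 2 clause(s); 1 remain; assigned so far: [2, 3, 4]
unit clause [1] forces x1=T; simplify:
  satisfied 1 clause(s); 0 remain; assigned so far: [1, 2, 3, 4]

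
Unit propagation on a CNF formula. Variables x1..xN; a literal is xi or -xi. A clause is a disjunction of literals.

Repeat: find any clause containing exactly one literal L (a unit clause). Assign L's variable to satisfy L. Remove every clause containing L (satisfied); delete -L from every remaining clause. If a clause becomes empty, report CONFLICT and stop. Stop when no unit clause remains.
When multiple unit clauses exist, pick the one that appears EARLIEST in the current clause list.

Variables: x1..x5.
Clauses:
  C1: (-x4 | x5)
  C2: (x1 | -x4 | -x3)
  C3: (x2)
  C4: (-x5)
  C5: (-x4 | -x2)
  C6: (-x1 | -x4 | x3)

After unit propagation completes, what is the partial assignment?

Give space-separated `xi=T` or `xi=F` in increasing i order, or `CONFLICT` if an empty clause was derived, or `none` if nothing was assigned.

unit clause [2] forces x2=T; simplify:
  drop -2 from [-4, -2] -> [-4]
  satisfied 1 clause(s); 5 remain; assigned so far: [2]
unit clause [-5] forces x5=F; simplify:
  drop 5 from [-4, 5] -> [-4]
  satisfied 1 clause(s); 4 remain; assigned so far: [2, 5]
unit clause [-4] forces x4=F; simplify:
  satisfied 4 clause(s); 0 remain; assigned so far: [2, 4, 5]

Answer: x2=T x4=F x5=F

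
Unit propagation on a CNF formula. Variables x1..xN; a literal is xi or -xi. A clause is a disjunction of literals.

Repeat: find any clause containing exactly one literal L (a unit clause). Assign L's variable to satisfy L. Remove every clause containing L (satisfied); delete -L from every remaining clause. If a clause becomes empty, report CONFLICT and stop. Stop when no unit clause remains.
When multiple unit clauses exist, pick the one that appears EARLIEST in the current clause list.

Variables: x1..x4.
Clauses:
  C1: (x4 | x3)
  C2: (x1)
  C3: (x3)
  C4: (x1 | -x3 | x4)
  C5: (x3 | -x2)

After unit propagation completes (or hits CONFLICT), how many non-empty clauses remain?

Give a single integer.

unit clause [1] forces x1=T; simplify:
  satisfied 2 clause(s); 3 remain; assigned so far: [1]
unit clause [3] forces x3=T; simplify:
  satisfied 3 clause(s); 0 remain; assigned so far: [1, 3]

Answer: 0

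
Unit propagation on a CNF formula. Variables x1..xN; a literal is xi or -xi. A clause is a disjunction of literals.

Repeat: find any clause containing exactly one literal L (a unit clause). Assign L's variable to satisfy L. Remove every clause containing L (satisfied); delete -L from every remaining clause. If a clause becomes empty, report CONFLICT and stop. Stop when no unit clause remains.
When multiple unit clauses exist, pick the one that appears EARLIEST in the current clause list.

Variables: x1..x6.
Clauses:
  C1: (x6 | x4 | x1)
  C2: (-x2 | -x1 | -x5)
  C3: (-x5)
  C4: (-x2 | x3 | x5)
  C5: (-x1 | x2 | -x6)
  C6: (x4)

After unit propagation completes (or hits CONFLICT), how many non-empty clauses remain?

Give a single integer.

Answer: 2

Derivation:
unit clause [-5] forces x5=F; simplify:
  drop 5 from [-2, 3, 5] -> [-2, 3]
  satisfied 2 clause(s); 4 remain; assigned so far: [5]
unit clause [4] forces x4=T; simplify:
  satisfied 2 clause(s); 2 remain; assigned so far: [4, 5]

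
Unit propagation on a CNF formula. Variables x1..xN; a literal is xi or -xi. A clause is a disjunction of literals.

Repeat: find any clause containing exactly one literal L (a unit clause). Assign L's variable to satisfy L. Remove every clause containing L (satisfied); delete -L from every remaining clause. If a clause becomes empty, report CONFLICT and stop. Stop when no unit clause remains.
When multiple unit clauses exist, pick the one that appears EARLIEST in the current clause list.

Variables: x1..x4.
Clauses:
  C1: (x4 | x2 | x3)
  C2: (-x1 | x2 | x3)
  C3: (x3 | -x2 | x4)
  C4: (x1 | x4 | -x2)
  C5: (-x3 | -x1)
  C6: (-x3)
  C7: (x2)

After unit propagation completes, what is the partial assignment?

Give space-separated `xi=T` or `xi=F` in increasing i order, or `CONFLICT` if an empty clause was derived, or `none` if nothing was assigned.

unit clause [-3] forces x3=F; simplify:
  drop 3 from [4, 2, 3] -> [4, 2]
  drop 3 from [-1, 2, 3] -> [-1, 2]
  drop 3 from [3, -2, 4] -> [-2, 4]
  satisfied 2 clause(s); 5 remain; assigned so far: [3]
unit clause [2] forces x2=T; simplify:
  drop -2 from [-2, 4] -> [4]
  drop -2 from [1, 4, -2] -> [1, 4]
  satisfied 3 clause(s); 2 remain; assigned so far: [2, 3]
unit clause [4] forces x4=T; simplify:
  satisfied 2 clause(s); 0 remain; assigned so far: [2, 3, 4]

Answer: x2=T x3=F x4=T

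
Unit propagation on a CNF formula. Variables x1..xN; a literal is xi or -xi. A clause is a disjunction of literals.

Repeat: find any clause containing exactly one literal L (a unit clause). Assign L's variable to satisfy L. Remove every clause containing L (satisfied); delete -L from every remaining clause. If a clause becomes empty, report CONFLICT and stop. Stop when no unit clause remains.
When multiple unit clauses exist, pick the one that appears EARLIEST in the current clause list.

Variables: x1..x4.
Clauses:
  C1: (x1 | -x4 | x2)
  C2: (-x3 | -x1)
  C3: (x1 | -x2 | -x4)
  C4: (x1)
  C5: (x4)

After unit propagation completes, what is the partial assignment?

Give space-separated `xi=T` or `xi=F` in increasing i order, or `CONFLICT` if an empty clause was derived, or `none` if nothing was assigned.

unit clause [1] forces x1=T; simplify:
  drop -1 from [-3, -1] -> [-3]
  satisfied 3 clause(s); 2 remain; assigned so far: [1]
unit clause [-3] forces x3=F; simplify:
  satisfied 1 clause(s); 1 remain; assigned so far: [1, 3]
unit clause [4] forces x4=T; simplify:
  satisfied 1 clause(s); 0 remain; assigned so far: [1, 3, 4]

Answer: x1=T x3=F x4=T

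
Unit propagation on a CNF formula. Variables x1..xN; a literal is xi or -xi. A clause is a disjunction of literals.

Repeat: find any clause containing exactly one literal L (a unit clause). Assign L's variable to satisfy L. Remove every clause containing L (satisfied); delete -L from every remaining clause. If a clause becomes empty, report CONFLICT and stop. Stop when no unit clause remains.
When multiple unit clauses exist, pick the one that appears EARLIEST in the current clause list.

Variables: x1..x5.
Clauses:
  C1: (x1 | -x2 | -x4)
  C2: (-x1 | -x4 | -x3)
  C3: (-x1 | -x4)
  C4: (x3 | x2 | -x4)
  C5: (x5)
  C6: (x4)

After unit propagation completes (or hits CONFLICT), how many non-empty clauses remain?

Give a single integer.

Answer: 0

Derivation:
unit clause [5] forces x5=T; simplify:
  satisfied 1 clause(s); 5 remain; assigned so far: [5]
unit clause [4] forces x4=T; simplify:
  drop -4 from [1, -2, -4] -> [1, -2]
  drop -4 from [-1, -4, -3] -> [-1, -3]
  drop -4 from [-1, -4] -> [-1]
  drop -4 from [3, 2, -4] -> [3, 2]
  satisfied 1 clause(s); 4 remain; assigned so far: [4, 5]
unit clause [-1] forces x1=F; simplify:
  drop 1 from [1, -2] -> [-2]
  satisfied 2 clause(s); 2 remain; assigned so far: [1, 4, 5]
unit clause [-2] forces x2=F; simplify:
  drop 2 from [3, 2] -> [3]
  satisfied 1 clause(s); 1 remain; assigned so far: [1, 2, 4, 5]
unit clause [3] forces x3=T; simplify:
  satisfied 1 clause(s); 0 remain; assigned so far: [1, 2, 3, 4, 5]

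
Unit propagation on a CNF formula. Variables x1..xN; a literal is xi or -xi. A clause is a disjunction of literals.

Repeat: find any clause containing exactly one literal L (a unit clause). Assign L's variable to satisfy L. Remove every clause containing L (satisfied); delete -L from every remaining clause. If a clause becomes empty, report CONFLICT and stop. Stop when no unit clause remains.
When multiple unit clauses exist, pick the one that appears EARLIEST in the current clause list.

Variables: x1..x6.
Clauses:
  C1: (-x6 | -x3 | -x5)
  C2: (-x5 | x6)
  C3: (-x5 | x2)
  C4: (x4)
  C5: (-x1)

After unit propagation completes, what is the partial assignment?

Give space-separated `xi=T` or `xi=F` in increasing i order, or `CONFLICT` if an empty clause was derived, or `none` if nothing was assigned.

unit clause [4] forces x4=T; simplify:
  satisfied 1 clause(s); 4 remain; assigned so far: [4]
unit clause [-1] forces x1=F; simplify:
  satisfied 1 clause(s); 3 remain; assigned so far: [1, 4]

Answer: x1=F x4=T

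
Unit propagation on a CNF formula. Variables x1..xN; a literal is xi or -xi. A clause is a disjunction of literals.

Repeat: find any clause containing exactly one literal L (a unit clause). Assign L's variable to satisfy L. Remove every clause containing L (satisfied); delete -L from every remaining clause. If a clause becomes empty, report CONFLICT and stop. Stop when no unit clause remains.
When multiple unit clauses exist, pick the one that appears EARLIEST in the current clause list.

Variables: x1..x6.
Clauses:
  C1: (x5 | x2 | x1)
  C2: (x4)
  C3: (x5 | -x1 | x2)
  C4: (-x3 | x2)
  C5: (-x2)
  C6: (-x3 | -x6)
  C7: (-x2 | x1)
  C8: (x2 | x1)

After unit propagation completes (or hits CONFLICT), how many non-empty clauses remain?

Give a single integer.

unit clause [4] forces x4=T; simplify:
  satisfied 1 clause(s); 7 remain; assigned so far: [4]
unit clause [-2] forces x2=F; simplify:
  drop 2 from [5, 2, 1] -> [5, 1]
  drop 2 from [5, -1, 2] -> [5, -1]
  drop 2 from [-3, 2] -> [-3]
  drop 2 from [2, 1] -> [1]
  satisfied 2 clause(s); 5 remain; assigned so far: [2, 4]
unit clause [-3] forces x3=F; simplify:
  satisfied 2 clause(s); 3 remain; assigned so far: [2, 3, 4]
unit clause [1] forces x1=T; simplify:
  drop -1 from [5, -1] -> [5]
  satisfied 2 clause(s); 1 remain; assigned so far: [1, 2, 3, 4]
unit clause [5] forces x5=T; simplify:
  satisfied 1 clause(s); 0 remain; assigned so far: [1, 2, 3, 4, 5]

Answer: 0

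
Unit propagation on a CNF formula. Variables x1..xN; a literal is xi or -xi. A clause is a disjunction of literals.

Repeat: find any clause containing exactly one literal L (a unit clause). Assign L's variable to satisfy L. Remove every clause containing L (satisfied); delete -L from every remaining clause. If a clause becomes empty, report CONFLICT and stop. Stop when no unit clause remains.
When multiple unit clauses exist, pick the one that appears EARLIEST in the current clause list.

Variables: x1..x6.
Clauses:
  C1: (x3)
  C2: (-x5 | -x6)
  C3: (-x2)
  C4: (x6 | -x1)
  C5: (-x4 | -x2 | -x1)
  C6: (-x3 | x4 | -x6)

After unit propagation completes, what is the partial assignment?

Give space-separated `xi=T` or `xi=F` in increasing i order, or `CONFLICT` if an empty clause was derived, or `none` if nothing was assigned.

Answer: x2=F x3=T

Derivation:
unit clause [3] forces x3=T; simplify:
  drop -3 from [-3, 4, -6] -> [4, -6]
  satisfied 1 clause(s); 5 remain; assigned so far: [3]
unit clause [-2] forces x2=F; simplify:
  satisfied 2 clause(s); 3 remain; assigned so far: [2, 3]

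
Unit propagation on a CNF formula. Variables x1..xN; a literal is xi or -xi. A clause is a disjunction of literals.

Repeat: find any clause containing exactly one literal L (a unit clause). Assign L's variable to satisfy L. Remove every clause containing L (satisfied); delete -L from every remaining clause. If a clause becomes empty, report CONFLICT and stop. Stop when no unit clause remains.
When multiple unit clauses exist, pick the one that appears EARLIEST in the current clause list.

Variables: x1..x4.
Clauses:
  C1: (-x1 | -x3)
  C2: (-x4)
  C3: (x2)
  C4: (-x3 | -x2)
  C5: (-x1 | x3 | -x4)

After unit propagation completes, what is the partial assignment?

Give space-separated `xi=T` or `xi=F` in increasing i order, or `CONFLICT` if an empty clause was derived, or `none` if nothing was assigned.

Answer: x2=T x3=F x4=F

Derivation:
unit clause [-4] forces x4=F; simplify:
  satisfied 2 clause(s); 3 remain; assigned so far: [4]
unit clause [2] forces x2=T; simplify:
  drop -2 from [-3, -2] -> [-3]
  satisfied 1 clause(s); 2 remain; assigned so far: [2, 4]
unit clause [-3] forces x3=F; simplify:
  satisfied 2 clause(s); 0 remain; assigned so far: [2, 3, 4]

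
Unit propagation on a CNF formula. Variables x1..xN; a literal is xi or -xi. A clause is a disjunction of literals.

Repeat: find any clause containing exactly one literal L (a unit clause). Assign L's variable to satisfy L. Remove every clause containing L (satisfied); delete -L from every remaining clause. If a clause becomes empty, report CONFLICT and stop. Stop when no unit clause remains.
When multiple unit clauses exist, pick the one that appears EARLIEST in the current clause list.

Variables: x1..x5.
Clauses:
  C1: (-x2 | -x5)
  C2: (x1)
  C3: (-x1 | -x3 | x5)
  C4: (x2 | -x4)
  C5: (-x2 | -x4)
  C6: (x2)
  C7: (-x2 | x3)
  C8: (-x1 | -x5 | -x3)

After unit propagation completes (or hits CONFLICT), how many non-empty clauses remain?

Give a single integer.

Answer: 1

Derivation:
unit clause [1] forces x1=T; simplify:
  drop -1 from [-1, -3, 5] -> [-3, 5]
  drop -1 from [-1, -5, -3] -> [-5, -3]
  satisfied 1 clause(s); 7 remain; assigned so far: [1]
unit clause [2] forces x2=T; simplify:
  drop -2 from [-2, -5] -> [-5]
  drop -2 from [-2, -4] -> [-4]
  drop -2 from [-2, 3] -> [3]
  satisfied 2 clause(s); 5 remain; assigned so far: [1, 2]
unit clause [-5] forces x5=F; simplify:
  drop 5 from [-3, 5] -> [-3]
  satisfied 2 clause(s); 3 remain; assigned so far: [1, 2, 5]
unit clause [-3] forces x3=F; simplify:
  drop 3 from [3] -> [] (empty!)
  satisfied 1 clause(s); 2 remain; assigned so far: [1, 2, 3, 5]
CONFLICT (empty clause)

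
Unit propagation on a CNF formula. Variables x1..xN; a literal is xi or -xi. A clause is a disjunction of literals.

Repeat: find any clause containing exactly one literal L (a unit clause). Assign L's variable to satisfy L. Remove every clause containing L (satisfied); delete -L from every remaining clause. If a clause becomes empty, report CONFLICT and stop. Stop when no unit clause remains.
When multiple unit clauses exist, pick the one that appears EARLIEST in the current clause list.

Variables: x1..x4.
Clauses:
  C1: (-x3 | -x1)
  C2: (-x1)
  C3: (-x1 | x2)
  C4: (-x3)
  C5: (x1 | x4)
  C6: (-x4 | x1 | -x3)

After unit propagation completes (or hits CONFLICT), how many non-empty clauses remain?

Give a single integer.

unit clause [-1] forces x1=F; simplify:
  drop 1 from [1, 4] -> [4]
  drop 1 from [-4, 1, -3] -> [-4, -3]
  satisfied 3 clause(s); 3 remain; assigned so far: [1]
unit clause [-3] forces x3=F; simplify:
  satisfied 2 clause(s); 1 remain; assigned so far: [1, 3]
unit clause [4] forces x4=T; simplify:
  satisfied 1 clause(s); 0 remain; assigned so far: [1, 3, 4]

Answer: 0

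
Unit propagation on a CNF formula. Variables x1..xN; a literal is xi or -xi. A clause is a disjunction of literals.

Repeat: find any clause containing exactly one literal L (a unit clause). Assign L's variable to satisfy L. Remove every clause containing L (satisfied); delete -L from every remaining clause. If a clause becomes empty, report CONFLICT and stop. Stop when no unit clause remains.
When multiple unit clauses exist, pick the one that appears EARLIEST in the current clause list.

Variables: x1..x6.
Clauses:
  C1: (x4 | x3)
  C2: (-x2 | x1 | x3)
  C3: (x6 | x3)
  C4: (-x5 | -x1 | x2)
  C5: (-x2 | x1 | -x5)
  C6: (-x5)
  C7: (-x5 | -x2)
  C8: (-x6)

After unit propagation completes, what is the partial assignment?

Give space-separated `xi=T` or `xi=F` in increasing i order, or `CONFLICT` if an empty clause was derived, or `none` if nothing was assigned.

unit clause [-5] forces x5=F; simplify:
  satisfied 4 clause(s); 4 remain; assigned so far: [5]
unit clause [-6] forces x6=F; simplify:
  drop 6 from [6, 3] -> [3]
  satisfied 1 clause(s); 3 remain; assigned so far: [5, 6]
unit clause [3] forces x3=T; simplify:
  satisfied 3 clause(s); 0 remain; assigned so far: [3, 5, 6]

Answer: x3=T x5=F x6=F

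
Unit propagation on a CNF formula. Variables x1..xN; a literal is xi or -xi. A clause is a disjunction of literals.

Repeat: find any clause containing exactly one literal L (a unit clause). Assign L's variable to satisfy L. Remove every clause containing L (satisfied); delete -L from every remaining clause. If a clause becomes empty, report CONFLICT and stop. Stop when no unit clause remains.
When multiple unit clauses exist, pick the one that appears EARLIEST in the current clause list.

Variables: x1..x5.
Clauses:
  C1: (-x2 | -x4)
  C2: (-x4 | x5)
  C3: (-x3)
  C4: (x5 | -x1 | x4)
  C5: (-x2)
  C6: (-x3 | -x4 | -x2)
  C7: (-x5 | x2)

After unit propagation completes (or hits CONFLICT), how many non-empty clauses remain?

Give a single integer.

unit clause [-3] forces x3=F; simplify:
  satisfied 2 clause(s); 5 remain; assigned so far: [3]
unit clause [-2] forces x2=F; simplify:
  drop 2 from [-5, 2] -> [-5]
  satisfied 2 clause(s); 3 remain; assigned so far: [2, 3]
unit clause [-5] forces x5=F; simplify:
  drop 5 from [-4, 5] -> [-4]
  drop 5 from [5, -1, 4] -> [-1, 4]
  satisfied 1 clause(s); 2 remain; assigned so far: [2, 3, 5]
unit clause [-4] forces x4=F; simplify:
  drop 4 from [-1, 4] -> [-1]
  satisfied 1 clause(s); 1 remain; assigned so far: [2, 3, 4, 5]
unit clause [-1] forces x1=F; simplify:
  satisfied 1 clause(s); 0 remain; assigned so far: [1, 2, 3, 4, 5]

Answer: 0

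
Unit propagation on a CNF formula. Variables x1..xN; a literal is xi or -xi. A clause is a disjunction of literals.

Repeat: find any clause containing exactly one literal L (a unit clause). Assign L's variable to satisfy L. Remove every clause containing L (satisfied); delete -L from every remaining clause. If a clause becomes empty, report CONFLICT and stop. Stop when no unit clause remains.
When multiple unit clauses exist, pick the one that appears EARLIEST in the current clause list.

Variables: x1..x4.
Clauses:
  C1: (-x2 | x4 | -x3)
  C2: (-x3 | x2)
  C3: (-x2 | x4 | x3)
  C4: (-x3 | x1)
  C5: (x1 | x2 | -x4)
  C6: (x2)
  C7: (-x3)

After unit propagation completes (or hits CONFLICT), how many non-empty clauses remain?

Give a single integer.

Answer: 0

Derivation:
unit clause [2] forces x2=T; simplify:
  drop -2 from [-2, 4, -3] -> [4, -3]
  drop -2 from [-2, 4, 3] -> [4, 3]
  satisfied 3 clause(s); 4 remain; assigned so far: [2]
unit clause [-3] forces x3=F; simplify:
  drop 3 from [4, 3] -> [4]
  satisfied 3 clause(s); 1 remain; assigned so far: [2, 3]
unit clause [4] forces x4=T; simplify:
  satisfied 1 clause(s); 0 remain; assigned so far: [2, 3, 4]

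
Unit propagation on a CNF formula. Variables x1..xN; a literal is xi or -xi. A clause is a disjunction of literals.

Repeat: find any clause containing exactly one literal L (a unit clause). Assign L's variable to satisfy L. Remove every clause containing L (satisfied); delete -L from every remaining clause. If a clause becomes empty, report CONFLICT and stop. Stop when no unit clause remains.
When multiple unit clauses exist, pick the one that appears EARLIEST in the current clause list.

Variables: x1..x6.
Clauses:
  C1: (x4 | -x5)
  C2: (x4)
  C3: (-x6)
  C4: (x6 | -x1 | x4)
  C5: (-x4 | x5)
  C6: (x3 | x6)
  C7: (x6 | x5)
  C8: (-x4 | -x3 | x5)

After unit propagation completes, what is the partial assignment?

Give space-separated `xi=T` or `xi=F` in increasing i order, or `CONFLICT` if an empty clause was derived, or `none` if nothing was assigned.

Answer: x3=T x4=T x5=T x6=F

Derivation:
unit clause [4] forces x4=T; simplify:
  drop -4 from [-4, 5] -> [5]
  drop -4 from [-4, -3, 5] -> [-3, 5]
  satisfied 3 clause(s); 5 remain; assigned so far: [4]
unit clause [-6] forces x6=F; simplify:
  drop 6 from [3, 6] -> [3]
  drop 6 from [6, 5] -> [5]
  satisfied 1 clause(s); 4 remain; assigned so far: [4, 6]
unit clause [5] forces x5=T; simplify:
  satisfied 3 clause(s); 1 remain; assigned so far: [4, 5, 6]
unit clause [3] forces x3=T; simplify:
  satisfied 1 clause(s); 0 remain; assigned so far: [3, 4, 5, 6]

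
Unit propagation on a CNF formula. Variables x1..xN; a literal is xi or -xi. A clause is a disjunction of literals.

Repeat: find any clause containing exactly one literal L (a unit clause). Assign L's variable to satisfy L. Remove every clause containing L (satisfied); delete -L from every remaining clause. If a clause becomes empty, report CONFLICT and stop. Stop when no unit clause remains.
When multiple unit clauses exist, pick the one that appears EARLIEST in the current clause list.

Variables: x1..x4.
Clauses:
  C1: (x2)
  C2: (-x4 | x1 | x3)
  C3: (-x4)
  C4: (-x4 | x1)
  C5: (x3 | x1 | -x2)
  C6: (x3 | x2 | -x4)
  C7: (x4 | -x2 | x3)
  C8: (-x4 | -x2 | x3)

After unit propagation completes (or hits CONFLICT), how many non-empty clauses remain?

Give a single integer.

Answer: 0

Derivation:
unit clause [2] forces x2=T; simplify:
  drop -2 from [3, 1, -2] -> [3, 1]
  drop -2 from [4, -2, 3] -> [4, 3]
  drop -2 from [-4, -2, 3] -> [-4, 3]
  satisfied 2 clause(s); 6 remain; assigned so far: [2]
unit clause [-4] forces x4=F; simplify:
  drop 4 from [4, 3] -> [3]
  satisfied 4 clause(s); 2 remain; assigned so far: [2, 4]
unit clause [3] forces x3=T; simplify:
  satisfied 2 clause(s); 0 remain; assigned so far: [2, 3, 4]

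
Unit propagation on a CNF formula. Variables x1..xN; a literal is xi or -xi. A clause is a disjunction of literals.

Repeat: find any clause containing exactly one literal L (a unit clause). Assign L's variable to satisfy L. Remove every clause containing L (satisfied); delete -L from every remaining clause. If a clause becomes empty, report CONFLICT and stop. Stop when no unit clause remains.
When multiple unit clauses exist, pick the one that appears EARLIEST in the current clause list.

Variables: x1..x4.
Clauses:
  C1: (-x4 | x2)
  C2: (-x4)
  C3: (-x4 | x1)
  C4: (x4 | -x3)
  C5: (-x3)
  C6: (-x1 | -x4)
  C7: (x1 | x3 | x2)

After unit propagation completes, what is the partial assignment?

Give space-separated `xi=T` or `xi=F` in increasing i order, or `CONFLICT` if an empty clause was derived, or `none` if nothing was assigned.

Answer: x3=F x4=F

Derivation:
unit clause [-4] forces x4=F; simplify:
  drop 4 from [4, -3] -> [-3]
  satisfied 4 clause(s); 3 remain; assigned so far: [4]
unit clause [-3] forces x3=F; simplify:
  drop 3 from [1, 3, 2] -> [1, 2]
  satisfied 2 clause(s); 1 remain; assigned so far: [3, 4]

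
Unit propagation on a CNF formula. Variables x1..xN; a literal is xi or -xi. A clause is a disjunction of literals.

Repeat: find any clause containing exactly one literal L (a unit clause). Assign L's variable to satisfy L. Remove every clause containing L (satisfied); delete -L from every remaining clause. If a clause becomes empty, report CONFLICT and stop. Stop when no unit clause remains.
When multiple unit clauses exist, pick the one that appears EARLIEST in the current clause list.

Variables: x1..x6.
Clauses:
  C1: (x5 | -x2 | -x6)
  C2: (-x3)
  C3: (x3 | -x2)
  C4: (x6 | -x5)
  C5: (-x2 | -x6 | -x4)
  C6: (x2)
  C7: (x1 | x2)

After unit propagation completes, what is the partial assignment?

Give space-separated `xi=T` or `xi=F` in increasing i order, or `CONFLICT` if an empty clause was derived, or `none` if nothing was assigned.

Answer: CONFLICT

Derivation:
unit clause [-3] forces x3=F; simplify:
  drop 3 from [3, -2] -> [-2]
  satisfied 1 clause(s); 6 remain; assigned so far: [3]
unit clause [-2] forces x2=F; simplify:
  drop 2 from [2] -> [] (empty!)
  drop 2 from [1, 2] -> [1]
  satisfied 3 clause(s); 3 remain; assigned so far: [2, 3]
CONFLICT (empty clause)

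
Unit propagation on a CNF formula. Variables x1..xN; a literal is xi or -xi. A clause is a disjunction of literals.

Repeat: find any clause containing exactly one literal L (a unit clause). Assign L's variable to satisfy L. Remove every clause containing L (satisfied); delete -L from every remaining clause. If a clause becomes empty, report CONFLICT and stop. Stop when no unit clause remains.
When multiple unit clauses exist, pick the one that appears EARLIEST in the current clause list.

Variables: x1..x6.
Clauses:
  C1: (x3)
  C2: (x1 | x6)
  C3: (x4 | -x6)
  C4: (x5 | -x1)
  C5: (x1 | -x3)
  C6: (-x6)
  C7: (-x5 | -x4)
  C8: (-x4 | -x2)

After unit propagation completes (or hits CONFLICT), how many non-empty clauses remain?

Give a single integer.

unit clause [3] forces x3=T; simplify:
  drop -3 from [1, -3] -> [1]
  satisfied 1 clause(s); 7 remain; assigned so far: [3]
unit clause [1] forces x1=T; simplify:
  drop -1 from [5, -1] -> [5]
  satisfied 2 clause(s); 5 remain; assigned so far: [1, 3]
unit clause [5] forces x5=T; simplify:
  drop -5 from [-5, -4] -> [-4]
  satisfied 1 clause(s); 4 remain; assigned so far: [1, 3, 5]
unit clause [-6] forces x6=F; simplify:
  satisfied 2 clause(s); 2 remain; assigned so far: [1, 3, 5, 6]
unit clause [-4] forces x4=F; simplify:
  satisfied 2 clause(s); 0 remain; assigned so far: [1, 3, 4, 5, 6]

Answer: 0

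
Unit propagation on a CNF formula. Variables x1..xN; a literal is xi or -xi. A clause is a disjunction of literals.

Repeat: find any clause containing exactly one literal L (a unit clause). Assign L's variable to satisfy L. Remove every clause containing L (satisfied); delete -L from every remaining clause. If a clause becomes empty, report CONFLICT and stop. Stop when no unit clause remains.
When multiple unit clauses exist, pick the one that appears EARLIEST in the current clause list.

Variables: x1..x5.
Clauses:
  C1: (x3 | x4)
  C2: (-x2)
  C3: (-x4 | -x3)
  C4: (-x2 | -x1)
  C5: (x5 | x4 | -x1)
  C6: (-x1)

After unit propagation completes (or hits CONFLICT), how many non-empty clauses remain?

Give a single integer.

unit clause [-2] forces x2=F; simplify:
  satisfied 2 clause(s); 4 remain; assigned so far: [2]
unit clause [-1] forces x1=F; simplify:
  satisfied 2 clause(s); 2 remain; assigned so far: [1, 2]

Answer: 2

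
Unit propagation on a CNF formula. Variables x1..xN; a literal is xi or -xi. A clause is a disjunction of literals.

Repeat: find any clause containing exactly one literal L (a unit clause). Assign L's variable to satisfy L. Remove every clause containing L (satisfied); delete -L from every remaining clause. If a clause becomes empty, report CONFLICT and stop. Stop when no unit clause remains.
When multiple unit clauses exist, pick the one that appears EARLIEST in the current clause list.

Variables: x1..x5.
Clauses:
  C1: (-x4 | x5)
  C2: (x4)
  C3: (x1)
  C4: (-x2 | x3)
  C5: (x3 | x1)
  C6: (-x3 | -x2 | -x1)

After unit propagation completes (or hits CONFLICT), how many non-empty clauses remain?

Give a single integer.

Answer: 2

Derivation:
unit clause [4] forces x4=T; simplify:
  drop -4 from [-4, 5] -> [5]
  satisfied 1 clause(s); 5 remain; assigned so far: [4]
unit clause [5] forces x5=T; simplify:
  satisfied 1 clause(s); 4 remain; assigned so far: [4, 5]
unit clause [1] forces x1=T; simplify:
  drop -1 from [-3, -2, -1] -> [-3, -2]
  satisfied 2 clause(s); 2 remain; assigned so far: [1, 4, 5]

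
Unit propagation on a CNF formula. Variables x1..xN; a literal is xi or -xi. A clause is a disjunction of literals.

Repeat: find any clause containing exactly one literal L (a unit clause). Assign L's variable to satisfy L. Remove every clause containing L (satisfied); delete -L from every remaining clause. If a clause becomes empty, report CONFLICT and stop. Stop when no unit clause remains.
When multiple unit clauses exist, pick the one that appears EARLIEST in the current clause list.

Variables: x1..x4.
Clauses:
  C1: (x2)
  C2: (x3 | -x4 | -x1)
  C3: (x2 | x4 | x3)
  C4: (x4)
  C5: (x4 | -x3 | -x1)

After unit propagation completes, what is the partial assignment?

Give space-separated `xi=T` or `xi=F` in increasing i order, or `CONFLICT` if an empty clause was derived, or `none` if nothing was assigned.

Answer: x2=T x4=T

Derivation:
unit clause [2] forces x2=T; simplify:
  satisfied 2 clause(s); 3 remain; assigned so far: [2]
unit clause [4] forces x4=T; simplify:
  drop -4 from [3, -4, -1] -> [3, -1]
  satisfied 2 clause(s); 1 remain; assigned so far: [2, 4]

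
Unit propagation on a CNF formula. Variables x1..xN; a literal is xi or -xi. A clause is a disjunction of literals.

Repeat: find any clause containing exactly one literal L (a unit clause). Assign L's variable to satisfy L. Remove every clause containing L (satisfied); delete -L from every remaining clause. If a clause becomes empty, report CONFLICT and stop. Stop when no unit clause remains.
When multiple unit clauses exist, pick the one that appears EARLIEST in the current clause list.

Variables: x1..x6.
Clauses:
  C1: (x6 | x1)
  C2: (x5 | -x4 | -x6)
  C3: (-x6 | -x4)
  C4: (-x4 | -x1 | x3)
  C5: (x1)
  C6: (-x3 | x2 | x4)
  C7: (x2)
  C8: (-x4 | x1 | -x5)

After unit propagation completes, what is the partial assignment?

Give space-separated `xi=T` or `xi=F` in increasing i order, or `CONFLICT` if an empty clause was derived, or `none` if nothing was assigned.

unit clause [1] forces x1=T; simplify:
  drop -1 from [-4, -1, 3] -> [-4, 3]
  satisfied 3 clause(s); 5 remain; assigned so far: [1]
unit clause [2] forces x2=T; simplify:
  satisfied 2 clause(s); 3 remain; assigned so far: [1, 2]

Answer: x1=T x2=T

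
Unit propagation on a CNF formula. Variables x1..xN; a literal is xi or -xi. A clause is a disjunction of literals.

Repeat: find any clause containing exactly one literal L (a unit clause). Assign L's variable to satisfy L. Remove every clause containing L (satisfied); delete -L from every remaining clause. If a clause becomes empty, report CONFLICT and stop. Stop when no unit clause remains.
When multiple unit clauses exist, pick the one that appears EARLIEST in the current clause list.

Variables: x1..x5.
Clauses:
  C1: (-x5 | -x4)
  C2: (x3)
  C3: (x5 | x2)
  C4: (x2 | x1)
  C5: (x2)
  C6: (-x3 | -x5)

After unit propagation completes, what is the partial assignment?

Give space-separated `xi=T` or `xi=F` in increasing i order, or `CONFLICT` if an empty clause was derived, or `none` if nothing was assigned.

unit clause [3] forces x3=T; simplify:
  drop -3 from [-3, -5] -> [-5]
  satisfied 1 clause(s); 5 remain; assigned so far: [3]
unit clause [2] forces x2=T; simplify:
  satisfied 3 clause(s); 2 remain; assigned so far: [2, 3]
unit clause [-5] forces x5=F; simplify:
  satisfied 2 clause(s); 0 remain; assigned so far: [2, 3, 5]

Answer: x2=T x3=T x5=F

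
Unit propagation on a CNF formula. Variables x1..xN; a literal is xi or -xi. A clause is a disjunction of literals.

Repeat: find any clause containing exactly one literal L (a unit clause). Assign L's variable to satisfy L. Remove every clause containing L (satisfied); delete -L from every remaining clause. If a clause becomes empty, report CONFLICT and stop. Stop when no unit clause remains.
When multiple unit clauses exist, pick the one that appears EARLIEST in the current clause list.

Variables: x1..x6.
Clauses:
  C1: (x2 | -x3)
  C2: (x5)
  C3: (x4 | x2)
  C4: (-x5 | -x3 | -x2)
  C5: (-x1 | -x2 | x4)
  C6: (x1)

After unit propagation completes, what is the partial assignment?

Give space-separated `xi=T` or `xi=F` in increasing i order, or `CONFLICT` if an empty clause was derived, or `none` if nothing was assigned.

Answer: x1=T x5=T

Derivation:
unit clause [5] forces x5=T; simplify:
  drop -5 from [-5, -3, -2] -> [-3, -2]
  satisfied 1 clause(s); 5 remain; assigned so far: [5]
unit clause [1] forces x1=T; simplify:
  drop -1 from [-1, -2, 4] -> [-2, 4]
  satisfied 1 clause(s); 4 remain; assigned so far: [1, 5]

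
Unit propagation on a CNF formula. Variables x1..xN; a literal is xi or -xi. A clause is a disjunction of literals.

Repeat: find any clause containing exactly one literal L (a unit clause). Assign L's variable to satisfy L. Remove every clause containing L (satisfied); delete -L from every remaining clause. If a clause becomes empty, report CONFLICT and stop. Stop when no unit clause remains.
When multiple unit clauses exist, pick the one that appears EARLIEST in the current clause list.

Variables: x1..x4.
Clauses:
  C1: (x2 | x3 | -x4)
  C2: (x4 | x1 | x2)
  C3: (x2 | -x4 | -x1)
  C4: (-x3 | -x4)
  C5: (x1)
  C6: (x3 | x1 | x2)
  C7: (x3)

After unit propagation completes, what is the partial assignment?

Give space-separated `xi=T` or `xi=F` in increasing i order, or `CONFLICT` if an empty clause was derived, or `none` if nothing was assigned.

Answer: x1=T x3=T x4=F

Derivation:
unit clause [1] forces x1=T; simplify:
  drop -1 from [2, -4, -1] -> [2, -4]
  satisfied 3 clause(s); 4 remain; assigned so far: [1]
unit clause [3] forces x3=T; simplify:
  drop -3 from [-3, -4] -> [-4]
  satisfied 2 clause(s); 2 remain; assigned so far: [1, 3]
unit clause [-4] forces x4=F; simplify:
  satisfied 2 clause(s); 0 remain; assigned so far: [1, 3, 4]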